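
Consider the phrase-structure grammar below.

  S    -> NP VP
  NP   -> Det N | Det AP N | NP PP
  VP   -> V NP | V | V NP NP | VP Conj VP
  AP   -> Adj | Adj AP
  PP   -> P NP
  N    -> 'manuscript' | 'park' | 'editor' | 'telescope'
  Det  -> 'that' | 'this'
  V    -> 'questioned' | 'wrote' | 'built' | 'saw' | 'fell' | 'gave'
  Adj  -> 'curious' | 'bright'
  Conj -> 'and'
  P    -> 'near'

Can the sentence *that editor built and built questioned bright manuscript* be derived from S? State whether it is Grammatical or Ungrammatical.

Ungrammatical

A V word can never sit immediately before a V word in any string this grammar generates, so the substring 'built questioned' rules out a derivation.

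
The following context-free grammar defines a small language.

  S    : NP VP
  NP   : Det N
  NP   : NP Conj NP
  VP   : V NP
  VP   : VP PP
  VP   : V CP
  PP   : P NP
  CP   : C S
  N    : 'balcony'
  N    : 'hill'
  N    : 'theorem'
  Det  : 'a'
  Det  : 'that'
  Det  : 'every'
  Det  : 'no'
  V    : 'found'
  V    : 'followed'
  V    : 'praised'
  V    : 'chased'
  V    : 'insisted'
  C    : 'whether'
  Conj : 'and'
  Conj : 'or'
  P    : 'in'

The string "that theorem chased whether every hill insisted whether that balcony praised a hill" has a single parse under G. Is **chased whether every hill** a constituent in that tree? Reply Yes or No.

No

[S [NP [Det that] [N theorem]] [VP [V chased] [CP [C whether] [S [NP [Det every] [N hill]] [VP [V insisted] [CP [C whether] [S [NP [Det that] [N balcony]] [VP [V praised] [NP [Det a] [N hill]]]]]]]]]]
The smallest constituent containing 'chased whether every hill' is the VP spanning 'chased whether every hill insisted whether that balcony praised a hill'; no single node in the tree dominates exactly the given words.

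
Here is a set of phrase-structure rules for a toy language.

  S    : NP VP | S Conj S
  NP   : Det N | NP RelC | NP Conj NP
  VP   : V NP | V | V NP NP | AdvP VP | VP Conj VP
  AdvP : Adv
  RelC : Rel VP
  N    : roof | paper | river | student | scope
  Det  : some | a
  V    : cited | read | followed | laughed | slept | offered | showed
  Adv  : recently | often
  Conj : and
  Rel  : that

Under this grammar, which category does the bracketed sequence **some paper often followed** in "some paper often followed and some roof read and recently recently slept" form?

S

S
  S
    NP
      Det: some
      N: paper
    VP
      AdvP
        Adv: often
      VP
        V: followed
  Conj: and
  S
    NP
      Det: some
      N: roof
    VP
      VP
        V: read
      Conj: and
      VP
        AdvP
          Adv: recently
        VP
          AdvP
            Adv: recently
          VP
            V: slept
The span 'some paper often followed' is the S node built by S → NP VP.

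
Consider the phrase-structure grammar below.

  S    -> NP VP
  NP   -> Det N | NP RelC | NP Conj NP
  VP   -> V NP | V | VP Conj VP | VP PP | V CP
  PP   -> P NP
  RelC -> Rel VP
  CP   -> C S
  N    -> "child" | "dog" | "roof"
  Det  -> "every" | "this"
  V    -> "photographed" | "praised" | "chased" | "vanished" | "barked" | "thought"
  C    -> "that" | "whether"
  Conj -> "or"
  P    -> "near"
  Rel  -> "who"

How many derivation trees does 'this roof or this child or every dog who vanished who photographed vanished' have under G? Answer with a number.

9

Two of the 9 distinct bracketings:
[S [NP [NP [NP [NP [Det this] [N roof]] [Conj or] [NP [NP [Det this] [N child]] [Conj or] [NP [Det every] [N dog]]]] [RelC [Rel who] [VP [V vanished]]]] [RelC [Rel who] [VP [V photographed]]]] [VP [V vanished]]]
[S [NP [NP [NP [NP [NP [Det this] [N roof]] [Conj or] [NP [Det this] [N child]]] [Conj or] [NP [Det every] [N dog]]] [RelC [Rel who] [VP [V vanished]]]] [RelC [Rel who] [VP [V photographed]]]] [VP [V vanished]]]
The trees differ in how a recursive rule is bracketed over the same span.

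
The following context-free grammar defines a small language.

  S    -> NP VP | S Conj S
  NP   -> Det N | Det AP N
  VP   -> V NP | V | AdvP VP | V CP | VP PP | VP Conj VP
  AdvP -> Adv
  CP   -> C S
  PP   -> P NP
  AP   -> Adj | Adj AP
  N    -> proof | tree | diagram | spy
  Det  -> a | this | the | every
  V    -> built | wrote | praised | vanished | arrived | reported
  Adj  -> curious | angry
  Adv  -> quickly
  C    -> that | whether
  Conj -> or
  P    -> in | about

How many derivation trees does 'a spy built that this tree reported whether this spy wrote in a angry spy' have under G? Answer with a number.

Two of the 3 distinct bracketings:
[S [NP [Det a] [N spy]] [VP [V built] [CP [C that] [S [NP [Det this] [N tree]] [VP [V reported] [CP [C whether] [S [NP [Det this] [N spy]] [VP [VP [V wrote]] [PP [P in] [NP [Det a] [AP [Adj angry]] [N spy]]]]]]]]]]]
[S [NP [Det a] [N spy]] [VP [V built] [CP [C that] [S [NP [Det this] [N tree]] [VP [VP [V reported] [CP [C whether] [S [NP [Det this] [N spy]] [VP [V wrote]]]]] [PP [P in] [NP [Det a] [AP [Adj angry]] [N spy]]]]]]]]
The trees differ in how a recursive rule is bracketed over the same span.

3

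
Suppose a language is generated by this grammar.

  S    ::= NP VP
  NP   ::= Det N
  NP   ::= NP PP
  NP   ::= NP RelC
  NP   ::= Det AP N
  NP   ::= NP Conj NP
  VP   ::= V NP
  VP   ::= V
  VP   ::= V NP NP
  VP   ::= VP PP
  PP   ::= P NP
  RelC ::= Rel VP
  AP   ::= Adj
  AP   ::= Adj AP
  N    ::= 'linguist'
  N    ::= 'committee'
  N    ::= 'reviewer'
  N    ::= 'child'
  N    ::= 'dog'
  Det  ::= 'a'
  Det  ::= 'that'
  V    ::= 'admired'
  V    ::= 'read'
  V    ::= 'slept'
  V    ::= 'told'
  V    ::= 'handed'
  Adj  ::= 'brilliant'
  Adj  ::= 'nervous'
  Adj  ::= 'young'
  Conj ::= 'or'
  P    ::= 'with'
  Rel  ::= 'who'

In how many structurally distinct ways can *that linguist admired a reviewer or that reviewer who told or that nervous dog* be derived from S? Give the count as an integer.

3

Two of the 3 distinct bracketings:
[S [NP [Det that] [N linguist]] [VP [V admired] [NP [NP [Det a] [N reviewer]] [Conj or] [NP [NP [NP [Det that] [N reviewer]] [RelC [Rel who] [VP [V told]]]] [Conj or] [NP [Det that] [AP [Adj nervous]] [N dog]]]]]]
[S [NP [Det that] [N linguist]] [VP [V admired] [NP [NP [NP [NP [Det a] [N reviewer]] [Conj or] [NP [Det that] [N reviewer]]] [RelC [Rel who] [VP [V told]]]] [Conj or] [NP [Det that] [AP [Adj nervous]] [N dog]]]]]
The trees differ in how a recursive rule is bracketed over the same span.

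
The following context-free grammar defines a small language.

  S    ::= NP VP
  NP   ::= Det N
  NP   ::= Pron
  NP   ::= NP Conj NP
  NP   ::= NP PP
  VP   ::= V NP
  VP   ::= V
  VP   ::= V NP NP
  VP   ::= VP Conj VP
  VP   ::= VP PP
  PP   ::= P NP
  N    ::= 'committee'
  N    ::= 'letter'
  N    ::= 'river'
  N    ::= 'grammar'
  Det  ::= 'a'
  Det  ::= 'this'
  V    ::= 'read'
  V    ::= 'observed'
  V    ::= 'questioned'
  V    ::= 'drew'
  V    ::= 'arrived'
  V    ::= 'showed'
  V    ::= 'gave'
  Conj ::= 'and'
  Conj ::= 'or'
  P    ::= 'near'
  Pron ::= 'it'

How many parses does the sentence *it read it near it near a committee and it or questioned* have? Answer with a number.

Two of the 9 distinct bracketings:
[S [NP [Pron it]] [VP [VP [V read] [NP [NP [NP [Pron it]] [PP [P near] [NP [NP [Pron it]] [PP [P near] [NP [Det a] [N committee]]]]]] [Conj and] [NP [Pron it]]]] [Conj or] [VP [V questioned]]]]
[S [NP [Pron it]] [VP [VP [V read] [NP [NP [NP [NP [Pron it]] [PP [P near] [NP [Pron it]]]] [PP [P near] [NP [Det a] [N committee]]]] [Conj and] [NP [Pron it]]]] [Conj or] [VP [V questioned]]]]
The trees differ in how a recursive rule is bracketed over the same span.

9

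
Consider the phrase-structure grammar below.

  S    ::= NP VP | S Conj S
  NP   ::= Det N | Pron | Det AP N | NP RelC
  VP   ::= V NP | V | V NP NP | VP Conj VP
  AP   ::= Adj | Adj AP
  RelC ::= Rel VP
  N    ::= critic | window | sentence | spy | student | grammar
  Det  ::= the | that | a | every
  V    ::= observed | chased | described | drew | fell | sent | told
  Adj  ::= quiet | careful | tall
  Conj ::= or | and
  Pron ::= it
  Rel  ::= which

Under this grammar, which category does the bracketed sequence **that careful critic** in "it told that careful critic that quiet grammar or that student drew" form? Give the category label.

S
  S
    NP
      Pron: it
    VP
      V: told
      NP
        Det: that
        AP
          Adj: careful
        N: critic
      NP
        Det: that
        AP
          Adj: quiet
        N: grammar
  Conj: or
  S
    NP
      Det: that
      N: student
    VP
      V: drew
The span 'that careful critic' is the NP node built by NP → Det AP N.

NP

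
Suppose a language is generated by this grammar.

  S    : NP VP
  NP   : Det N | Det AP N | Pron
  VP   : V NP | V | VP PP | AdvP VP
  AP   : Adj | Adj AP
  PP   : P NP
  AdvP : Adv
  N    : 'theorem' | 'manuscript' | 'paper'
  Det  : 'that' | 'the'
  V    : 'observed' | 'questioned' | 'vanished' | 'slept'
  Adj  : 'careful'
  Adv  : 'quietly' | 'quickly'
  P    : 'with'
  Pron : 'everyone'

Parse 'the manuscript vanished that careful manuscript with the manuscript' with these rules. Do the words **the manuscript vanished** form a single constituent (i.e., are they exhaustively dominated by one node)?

No

[S [NP [Det the] [N manuscript]] [VP [VP [V vanished] [NP [Det that] [AP [Adj careful]] [N manuscript]]] [PP [P with] [NP [Det the] [N manuscript]]]]]
The smallest constituent containing 'the manuscript vanished' is the S spanning 'the manuscript vanished that careful manuscript with the manuscript'; no single node in the tree dominates exactly the given words.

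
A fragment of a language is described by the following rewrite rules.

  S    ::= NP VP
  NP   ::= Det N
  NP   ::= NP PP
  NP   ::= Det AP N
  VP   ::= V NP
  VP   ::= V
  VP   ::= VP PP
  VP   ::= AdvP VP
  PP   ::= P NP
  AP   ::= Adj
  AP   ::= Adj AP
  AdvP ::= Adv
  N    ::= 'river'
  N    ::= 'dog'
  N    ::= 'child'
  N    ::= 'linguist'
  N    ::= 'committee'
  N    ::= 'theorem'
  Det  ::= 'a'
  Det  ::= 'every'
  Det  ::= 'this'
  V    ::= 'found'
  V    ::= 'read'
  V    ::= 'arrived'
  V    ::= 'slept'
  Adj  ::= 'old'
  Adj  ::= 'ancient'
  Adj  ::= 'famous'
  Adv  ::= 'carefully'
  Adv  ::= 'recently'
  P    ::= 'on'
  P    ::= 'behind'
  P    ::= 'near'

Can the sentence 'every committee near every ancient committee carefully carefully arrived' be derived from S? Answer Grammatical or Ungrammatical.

Grammatical

S
  NP
    NP
      Det: every
      N: committee
    PP
      P: near
      NP
        Det: every
        AP
          Adj: ancient
        N: committee
  VP
    AdvP
      Adv: carefully
    VP
      AdvP
        Adv: carefully
      VP
        V: arrived
Each bracket corresponds to one application of a listed rule, so the string is derivable from S.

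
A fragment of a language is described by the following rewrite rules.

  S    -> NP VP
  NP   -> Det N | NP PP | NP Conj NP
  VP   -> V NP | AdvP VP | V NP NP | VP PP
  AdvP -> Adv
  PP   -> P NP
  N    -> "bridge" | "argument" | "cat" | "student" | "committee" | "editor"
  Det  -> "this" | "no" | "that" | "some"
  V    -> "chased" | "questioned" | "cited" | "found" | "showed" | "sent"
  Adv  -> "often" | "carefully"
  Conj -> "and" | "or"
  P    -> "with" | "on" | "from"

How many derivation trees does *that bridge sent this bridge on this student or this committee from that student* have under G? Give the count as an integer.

10

Two of the 10 distinct bracketings:
[S [NP [Det that] [N bridge]] [VP [V sent] [NP [NP [Det this] [N bridge]] [PP [P on] [NP [NP [NP [Det this] [N student]] [Conj or] [NP [Det this] [N committee]]] [PP [P from] [NP [Det that] [N student]]]]]]]]
[S [NP [Det that] [N bridge]] [VP [V sent] [NP [NP [Det this] [N bridge]] [PP [P on] [NP [NP [Det this] [N student]] [Conj or] [NP [NP [Det this] [N committee]] [PP [P from] [NP [Det that] [N student]]]]]]]]]
The trees differ in how a recursive rule is bracketed over the same span.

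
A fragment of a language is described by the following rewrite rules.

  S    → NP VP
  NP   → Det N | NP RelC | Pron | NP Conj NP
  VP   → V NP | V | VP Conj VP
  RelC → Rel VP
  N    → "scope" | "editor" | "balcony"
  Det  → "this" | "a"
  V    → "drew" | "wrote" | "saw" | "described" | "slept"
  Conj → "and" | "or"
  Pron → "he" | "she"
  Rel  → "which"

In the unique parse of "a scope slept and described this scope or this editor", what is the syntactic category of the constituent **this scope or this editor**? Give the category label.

[S [NP [Det a] [N scope]] [VP [VP [V slept]] [Conj and] [VP [V described] [NP [NP [Det this] [N scope]] [Conj or] [NP [Det this] [N editor]]]]]]
The span 'this scope or this editor' is the NP node built by NP → NP Conj NP.

NP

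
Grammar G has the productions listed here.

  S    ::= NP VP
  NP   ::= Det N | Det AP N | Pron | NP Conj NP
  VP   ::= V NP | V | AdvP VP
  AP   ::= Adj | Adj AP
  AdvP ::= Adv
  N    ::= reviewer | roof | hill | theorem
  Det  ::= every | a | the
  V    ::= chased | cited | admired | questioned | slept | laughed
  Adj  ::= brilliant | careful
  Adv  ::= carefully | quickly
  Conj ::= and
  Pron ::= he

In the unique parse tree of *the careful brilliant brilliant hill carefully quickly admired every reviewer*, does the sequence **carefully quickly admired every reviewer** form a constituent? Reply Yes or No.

Yes

[S [NP [Det the] [AP [Adj careful] [AP [Adj brilliant] [AP [Adj brilliant]]]] [N hill]] [VP [AdvP [Adv carefully]] [VP [AdvP [Adv quickly]] [VP [V admired] [NP [Det every] [N reviewer]]]]]]
The words 'carefully quickly admired every reviewer' are exhaustively dominated by a single VP node (built by VP → AdvP VP), so they form a constituent.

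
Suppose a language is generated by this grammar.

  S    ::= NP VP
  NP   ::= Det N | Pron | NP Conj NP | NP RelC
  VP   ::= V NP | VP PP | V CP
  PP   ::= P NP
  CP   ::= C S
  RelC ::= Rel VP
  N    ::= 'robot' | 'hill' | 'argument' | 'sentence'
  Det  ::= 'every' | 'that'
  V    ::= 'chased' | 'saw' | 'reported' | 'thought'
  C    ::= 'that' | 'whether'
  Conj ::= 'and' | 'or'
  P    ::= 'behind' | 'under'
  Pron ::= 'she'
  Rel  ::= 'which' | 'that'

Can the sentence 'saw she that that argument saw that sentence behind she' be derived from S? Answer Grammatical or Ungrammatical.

Ungrammatical

For S → NP VP, no prefix of the string parses as an NP.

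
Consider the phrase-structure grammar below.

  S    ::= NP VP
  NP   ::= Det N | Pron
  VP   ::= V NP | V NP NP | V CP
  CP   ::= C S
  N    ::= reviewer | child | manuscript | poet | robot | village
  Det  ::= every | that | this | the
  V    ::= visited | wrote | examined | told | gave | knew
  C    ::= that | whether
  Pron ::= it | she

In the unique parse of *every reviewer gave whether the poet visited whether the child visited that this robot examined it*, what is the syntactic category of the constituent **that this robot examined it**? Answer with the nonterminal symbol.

CP

[S [NP [Det every] [N reviewer]] [VP [V gave] [CP [C whether] [S [NP [Det the] [N poet]] [VP [V visited] [CP [C whether] [S [NP [Det the] [N child]] [VP [V visited] [CP [C that] [S [NP [Det this] [N robot]] [VP [V examined] [NP [Pron it]]]]]]]]]]]]]
The span 'that this robot examined it' is the CP node built by CP → C S.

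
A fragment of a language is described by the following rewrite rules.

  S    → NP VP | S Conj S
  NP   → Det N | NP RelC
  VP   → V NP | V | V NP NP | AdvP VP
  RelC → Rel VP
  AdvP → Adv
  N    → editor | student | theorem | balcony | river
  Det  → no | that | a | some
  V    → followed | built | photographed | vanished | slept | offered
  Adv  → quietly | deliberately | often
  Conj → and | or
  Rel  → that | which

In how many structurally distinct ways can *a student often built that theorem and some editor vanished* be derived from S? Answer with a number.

[S [S [NP [Det a] [N student]] [VP [AdvP [Adv often]] [VP [V built] [NP [Det that] [N theorem]]]]] [Conj and] [S [NP [Det some] [N editor]] [VP [V vanished]]]]
No rule offers an alternative attachment or grouping for any span, so this is the only derivation.

1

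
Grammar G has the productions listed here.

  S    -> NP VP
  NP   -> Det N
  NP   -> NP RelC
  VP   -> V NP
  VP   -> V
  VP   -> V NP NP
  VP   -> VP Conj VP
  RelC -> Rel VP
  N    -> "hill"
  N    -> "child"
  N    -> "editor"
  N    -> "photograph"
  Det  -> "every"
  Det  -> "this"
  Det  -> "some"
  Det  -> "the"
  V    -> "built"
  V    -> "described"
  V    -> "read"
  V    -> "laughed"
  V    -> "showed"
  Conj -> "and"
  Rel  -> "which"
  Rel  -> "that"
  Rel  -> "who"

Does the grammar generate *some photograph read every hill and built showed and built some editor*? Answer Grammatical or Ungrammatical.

For S → NP VP, the only prefix that parses as NP is 'some photograph', but the remainder 'read every hill and built showed and built some editor' is not a VP under these rules.

Ungrammatical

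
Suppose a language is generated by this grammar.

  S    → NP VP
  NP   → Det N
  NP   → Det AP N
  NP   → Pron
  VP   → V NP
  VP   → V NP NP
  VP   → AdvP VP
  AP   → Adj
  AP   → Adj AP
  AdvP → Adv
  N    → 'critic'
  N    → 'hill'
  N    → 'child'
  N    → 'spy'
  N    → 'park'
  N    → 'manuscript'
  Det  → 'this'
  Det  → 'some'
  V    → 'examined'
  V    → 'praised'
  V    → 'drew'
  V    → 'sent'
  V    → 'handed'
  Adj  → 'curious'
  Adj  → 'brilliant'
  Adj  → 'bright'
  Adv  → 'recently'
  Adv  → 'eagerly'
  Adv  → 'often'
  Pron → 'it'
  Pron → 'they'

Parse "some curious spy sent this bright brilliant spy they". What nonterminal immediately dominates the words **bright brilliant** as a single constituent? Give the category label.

S
  NP
    Det: some
    AP
      Adj: curious
    N: spy
  VP
    V: sent
    NP
      Det: this
      AP
        Adj: bright
        AP
          Adj: brilliant
      N: spy
    NP
      Pron: they
The span 'bright brilliant' is the AP node built by AP → Adj AP.

AP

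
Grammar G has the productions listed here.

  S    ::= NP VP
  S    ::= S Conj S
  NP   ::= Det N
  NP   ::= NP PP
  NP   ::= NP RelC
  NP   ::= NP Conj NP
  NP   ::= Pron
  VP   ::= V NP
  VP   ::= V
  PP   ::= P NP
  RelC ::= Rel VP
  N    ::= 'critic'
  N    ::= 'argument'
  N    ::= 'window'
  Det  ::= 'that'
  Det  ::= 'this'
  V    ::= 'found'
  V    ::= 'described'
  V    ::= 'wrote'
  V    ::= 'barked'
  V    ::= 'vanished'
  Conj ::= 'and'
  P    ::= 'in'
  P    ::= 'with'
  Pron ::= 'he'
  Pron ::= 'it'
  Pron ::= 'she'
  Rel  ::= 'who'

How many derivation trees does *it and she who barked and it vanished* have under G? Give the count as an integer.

3

Two of the 3 distinct bracketings:
[S [NP [NP [Pron it]] [Conj and] [NP [NP [NP [Pron she]] [RelC [Rel who] [VP [V barked]]]] [Conj and] [NP [Pron it]]]] [VP [V vanished]]]
[S [NP [NP [NP [NP [Pron it]] [Conj and] [NP [Pron she]]] [RelC [Rel who] [VP [V barked]]]] [Conj and] [NP [Pron it]]] [VP [V vanished]]]
The trees differ in how a recursive rule is bracketed over the same span.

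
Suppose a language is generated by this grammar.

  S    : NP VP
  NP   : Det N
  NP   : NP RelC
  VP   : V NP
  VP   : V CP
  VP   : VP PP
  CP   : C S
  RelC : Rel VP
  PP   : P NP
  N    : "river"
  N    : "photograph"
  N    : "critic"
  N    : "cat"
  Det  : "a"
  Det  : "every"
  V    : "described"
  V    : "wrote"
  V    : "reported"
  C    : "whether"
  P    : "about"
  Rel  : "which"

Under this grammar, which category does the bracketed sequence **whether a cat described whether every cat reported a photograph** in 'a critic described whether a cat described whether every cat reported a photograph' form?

[S [NP [Det a] [N critic]] [VP [V described] [CP [C whether] [S [NP [Det a] [N cat]] [VP [V described] [CP [C whether] [S [NP [Det every] [N cat]] [VP [V reported] [NP [Det a] [N photograph]]]]]]]]]]
The span 'whether a cat described whether every cat reported a photograph' is the CP node built by CP → C S.

CP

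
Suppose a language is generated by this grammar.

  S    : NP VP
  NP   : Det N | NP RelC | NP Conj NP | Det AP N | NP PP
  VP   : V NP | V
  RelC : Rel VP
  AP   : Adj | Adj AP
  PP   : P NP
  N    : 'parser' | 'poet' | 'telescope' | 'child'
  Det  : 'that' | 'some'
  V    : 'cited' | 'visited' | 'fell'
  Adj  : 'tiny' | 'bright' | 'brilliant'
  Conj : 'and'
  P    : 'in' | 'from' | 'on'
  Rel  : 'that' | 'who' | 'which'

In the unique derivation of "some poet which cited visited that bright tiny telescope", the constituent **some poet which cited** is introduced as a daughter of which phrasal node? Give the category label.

S

[S [NP [NP [Det some] [N poet]] [RelC [Rel which] [VP [V cited]]]] [VP [V visited] [NP [Det that] [AP [Adj bright] [AP [Adj tiny]]] [N telescope]]]]
The span 'some poet which cited' is the NP node built by NP → NP RelC.
Its mother is the S built by S → NP VP.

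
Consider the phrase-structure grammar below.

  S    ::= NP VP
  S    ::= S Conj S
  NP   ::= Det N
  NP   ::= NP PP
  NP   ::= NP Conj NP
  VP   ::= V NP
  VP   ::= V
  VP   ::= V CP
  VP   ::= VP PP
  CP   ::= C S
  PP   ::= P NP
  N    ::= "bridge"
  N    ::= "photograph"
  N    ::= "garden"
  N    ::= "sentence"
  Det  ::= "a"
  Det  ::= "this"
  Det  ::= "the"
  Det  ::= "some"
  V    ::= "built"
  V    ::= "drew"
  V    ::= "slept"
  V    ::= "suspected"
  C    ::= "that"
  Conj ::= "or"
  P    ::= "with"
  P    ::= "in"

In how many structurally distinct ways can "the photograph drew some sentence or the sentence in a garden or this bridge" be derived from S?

Two of the 6 distinct bracketings:
[S [NP [Det the] [N photograph]] [VP [V drew] [NP [NP [NP [Det some] [N sentence]] [Conj or] [NP [Det the] [N sentence]]] [PP [P in] [NP [NP [Det a] [N garden]] [Conj or] [NP [Det this] [N bridge]]]]]]]
[S [NP [Det the] [N photograph]] [VP [V drew] [NP [NP [Det some] [N sentence]] [Conj or] [NP [NP [Det the] [N sentence]] [PP [P in] [NP [NP [Det a] [N garden]] [Conj or] [NP [Det this] [N bridge]]]]]]]]
The trees differ in how a recursive rule is bracketed over the same span.

6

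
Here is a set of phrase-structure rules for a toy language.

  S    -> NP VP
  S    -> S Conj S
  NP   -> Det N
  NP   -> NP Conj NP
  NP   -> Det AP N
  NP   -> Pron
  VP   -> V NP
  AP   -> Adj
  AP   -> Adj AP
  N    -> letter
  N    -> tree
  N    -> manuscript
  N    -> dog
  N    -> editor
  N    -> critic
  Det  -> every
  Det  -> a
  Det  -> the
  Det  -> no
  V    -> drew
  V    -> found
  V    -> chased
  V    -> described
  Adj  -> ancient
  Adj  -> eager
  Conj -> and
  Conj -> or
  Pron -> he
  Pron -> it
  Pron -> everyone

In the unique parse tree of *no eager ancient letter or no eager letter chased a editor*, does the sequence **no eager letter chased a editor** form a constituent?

[S [NP [NP [Det no] [AP [Adj eager] [AP [Adj ancient]]] [N letter]] [Conj or] [NP [Det no] [AP [Adj eager]] [N letter]]] [VP [V chased] [NP [Det a] [N editor]]]]
The smallest constituent containing 'no eager letter chased a editor' is the S spanning 'no eager ancient letter or no eager letter chased a editor'; no single node in the tree dominates exactly the given words.

No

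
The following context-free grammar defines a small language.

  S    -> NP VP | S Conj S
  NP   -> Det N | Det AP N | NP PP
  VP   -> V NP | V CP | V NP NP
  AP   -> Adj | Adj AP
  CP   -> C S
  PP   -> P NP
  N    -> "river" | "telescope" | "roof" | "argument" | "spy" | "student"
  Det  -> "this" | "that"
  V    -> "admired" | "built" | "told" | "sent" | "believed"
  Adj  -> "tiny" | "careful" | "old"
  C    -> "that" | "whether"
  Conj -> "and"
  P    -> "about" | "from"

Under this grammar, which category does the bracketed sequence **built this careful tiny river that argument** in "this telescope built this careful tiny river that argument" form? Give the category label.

VP

S
  NP
    Det: this
    N: telescope
  VP
    V: built
    NP
      Det: this
      AP
        Adj: careful
        AP
          Adj: tiny
      N: river
    NP
      Det: that
      N: argument
The span 'built this careful tiny river that argument' is the VP node built by VP → V NP NP.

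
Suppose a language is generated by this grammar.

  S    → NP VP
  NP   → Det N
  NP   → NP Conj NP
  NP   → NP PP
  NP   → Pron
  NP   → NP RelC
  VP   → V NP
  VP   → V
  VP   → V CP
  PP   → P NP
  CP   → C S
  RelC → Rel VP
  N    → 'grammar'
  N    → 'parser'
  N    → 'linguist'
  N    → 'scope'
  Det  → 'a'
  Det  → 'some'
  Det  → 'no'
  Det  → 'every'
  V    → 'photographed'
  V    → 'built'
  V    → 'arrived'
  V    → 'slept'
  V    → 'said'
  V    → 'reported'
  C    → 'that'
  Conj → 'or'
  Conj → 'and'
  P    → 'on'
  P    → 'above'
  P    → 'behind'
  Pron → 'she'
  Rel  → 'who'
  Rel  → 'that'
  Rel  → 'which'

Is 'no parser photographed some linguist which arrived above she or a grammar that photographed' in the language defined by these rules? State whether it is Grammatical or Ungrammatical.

Grammatical

[S [NP [Det no] [N parser]] [VP [V photographed] [NP [NP [NP [NP [Det some] [N linguist]] [RelC [Rel which] [VP [V arrived]]]] [PP [P above] [NP [Pron she]]]] [Conj or] [NP [NP [Det a] [N grammar]] [RelC [Rel that] [VP [V photographed]]]]]]]
Every word is introduced by a lexical rule and the phrasal rules combine the resulting categories into a single S.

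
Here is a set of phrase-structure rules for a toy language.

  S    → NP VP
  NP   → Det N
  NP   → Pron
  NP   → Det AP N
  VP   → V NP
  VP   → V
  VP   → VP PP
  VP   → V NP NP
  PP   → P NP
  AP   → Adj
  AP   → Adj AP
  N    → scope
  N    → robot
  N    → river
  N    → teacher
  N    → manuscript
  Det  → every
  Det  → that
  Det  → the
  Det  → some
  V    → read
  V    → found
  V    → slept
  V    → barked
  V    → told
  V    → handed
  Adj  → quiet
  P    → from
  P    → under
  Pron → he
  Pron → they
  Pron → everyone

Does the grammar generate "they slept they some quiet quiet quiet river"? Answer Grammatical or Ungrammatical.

Grammatical

S
  NP
    Pron: they
  VP
    V: slept
    NP
      Pron: they
    NP
      Det: some
      AP
        Adj: quiet
        AP
          Adj: quiet
          AP
            Adj: quiet
      N: river
The bracketing above is licensed at every node by one of the given productions, with S at the root.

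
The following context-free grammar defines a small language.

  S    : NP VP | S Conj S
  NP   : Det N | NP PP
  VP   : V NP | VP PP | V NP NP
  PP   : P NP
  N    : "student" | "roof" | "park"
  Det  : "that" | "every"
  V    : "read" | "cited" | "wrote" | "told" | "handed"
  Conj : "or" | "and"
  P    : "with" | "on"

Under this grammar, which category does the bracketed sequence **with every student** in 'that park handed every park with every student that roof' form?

PP

S
  NP
    Det: that
    N: park
  VP
    V: handed
    NP
      NP
        Det: every
        N: park
      PP
        P: with
        NP
          Det: every
          N: student
    NP
      Det: that
      N: roof
The span 'with every student' is the PP node built by PP → P NP.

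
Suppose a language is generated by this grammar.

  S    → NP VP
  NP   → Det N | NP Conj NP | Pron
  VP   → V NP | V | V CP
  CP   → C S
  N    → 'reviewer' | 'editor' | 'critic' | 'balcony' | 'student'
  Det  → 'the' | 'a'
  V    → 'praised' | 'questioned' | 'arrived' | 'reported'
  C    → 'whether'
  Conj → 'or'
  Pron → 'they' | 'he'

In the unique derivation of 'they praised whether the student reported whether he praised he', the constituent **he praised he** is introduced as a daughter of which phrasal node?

[S [NP [Pron they]] [VP [V praised] [CP [C whether] [S [NP [Det the] [N student]] [VP [V reported] [CP [C whether] [S [NP [Pron he]] [VP [V praised] [NP [Pron he]]]]]]]]]]
The span 'he praised he' is the S node built by S → NP VP.
Its mother is the CP built by CP → C S.

CP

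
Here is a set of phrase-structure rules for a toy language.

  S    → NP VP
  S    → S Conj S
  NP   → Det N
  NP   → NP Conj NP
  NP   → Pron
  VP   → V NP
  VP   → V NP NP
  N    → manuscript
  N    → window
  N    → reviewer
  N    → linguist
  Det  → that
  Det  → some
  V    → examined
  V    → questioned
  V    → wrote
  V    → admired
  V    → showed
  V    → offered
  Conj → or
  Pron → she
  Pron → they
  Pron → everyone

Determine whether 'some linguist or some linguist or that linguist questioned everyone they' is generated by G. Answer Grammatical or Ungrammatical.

Grammatical

S
  NP
    NP
      Det: some
      N: linguist
    Conj: or
    NP
      NP
        Det: some
        N: linguist
      Conj: or
      NP
        Det: that
        N: linguist
  VP
    V: questioned
    NP
      Pron: everyone
    NP
      Pron: they
Each bracket corresponds to one application of a listed rule, so the string is derivable from S.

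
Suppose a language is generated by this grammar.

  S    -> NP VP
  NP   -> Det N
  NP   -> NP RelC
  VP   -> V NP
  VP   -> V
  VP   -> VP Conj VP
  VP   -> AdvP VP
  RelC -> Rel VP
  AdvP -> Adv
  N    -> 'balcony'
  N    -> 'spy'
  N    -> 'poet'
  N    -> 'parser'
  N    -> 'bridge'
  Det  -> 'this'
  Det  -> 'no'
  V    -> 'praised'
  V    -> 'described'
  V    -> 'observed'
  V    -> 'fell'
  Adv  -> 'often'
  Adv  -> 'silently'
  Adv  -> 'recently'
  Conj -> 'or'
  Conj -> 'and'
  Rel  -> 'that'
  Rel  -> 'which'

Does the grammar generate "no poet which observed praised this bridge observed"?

Ungrammatical

For S → NP VP, every NP-prefix leaves a non-VP remainder: after 'no poet' the remainder is not a VP; after 'no poet which observed' the remainder is not a VP.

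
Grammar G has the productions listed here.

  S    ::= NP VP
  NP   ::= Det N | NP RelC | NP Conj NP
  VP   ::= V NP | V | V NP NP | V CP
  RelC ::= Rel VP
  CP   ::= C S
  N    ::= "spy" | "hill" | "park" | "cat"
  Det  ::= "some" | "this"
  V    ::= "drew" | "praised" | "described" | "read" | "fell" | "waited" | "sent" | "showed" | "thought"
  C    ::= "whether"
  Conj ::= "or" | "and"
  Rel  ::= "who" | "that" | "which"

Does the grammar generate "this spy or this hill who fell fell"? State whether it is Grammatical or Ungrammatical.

[S [NP [NP [NP [Det this] [N spy]] [Conj or] [NP [Det this] [N hill]]] [RelC [Rel who] [VP [V fell]]]] [VP [V fell]]]
Each bracket corresponds to one application of a listed rule, so the string is derivable from S.

Grammatical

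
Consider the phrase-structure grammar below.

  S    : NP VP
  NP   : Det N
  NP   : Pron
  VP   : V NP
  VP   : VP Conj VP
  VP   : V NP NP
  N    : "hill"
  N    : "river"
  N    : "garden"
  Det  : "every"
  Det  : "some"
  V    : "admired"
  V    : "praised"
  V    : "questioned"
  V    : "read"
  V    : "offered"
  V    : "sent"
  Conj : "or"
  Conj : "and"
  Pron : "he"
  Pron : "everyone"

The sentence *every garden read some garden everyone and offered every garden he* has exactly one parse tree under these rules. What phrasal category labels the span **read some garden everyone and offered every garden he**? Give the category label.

VP

[S [NP [Det every] [N garden]] [VP [VP [V read] [NP [Det some] [N garden]] [NP [Pron everyone]]] [Conj and] [VP [V offered] [NP [Det every] [N garden]] [NP [Pron he]]]]]
The span 'read some garden everyone and offered every garden he' is the VP node built by VP → VP Conj VP.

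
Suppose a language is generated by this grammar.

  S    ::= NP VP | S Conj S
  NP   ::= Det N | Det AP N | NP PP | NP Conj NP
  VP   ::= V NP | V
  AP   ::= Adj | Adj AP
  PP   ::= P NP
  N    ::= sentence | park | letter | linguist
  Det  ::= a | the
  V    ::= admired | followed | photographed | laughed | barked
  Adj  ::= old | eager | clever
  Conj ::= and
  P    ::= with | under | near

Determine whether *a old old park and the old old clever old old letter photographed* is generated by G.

[S [NP [NP [Det a] [AP [Adj old] [AP [Adj old]]] [N park]] [Conj and] [NP [Det the] [AP [Adj old] [AP [Adj old] [AP [Adj clever] [AP [Adj old] [AP [Adj old]]]]]] [N letter]]] [VP [V photographed]]]
The bracketing above is licensed at every node by one of the given productions, with S at the root.

Grammatical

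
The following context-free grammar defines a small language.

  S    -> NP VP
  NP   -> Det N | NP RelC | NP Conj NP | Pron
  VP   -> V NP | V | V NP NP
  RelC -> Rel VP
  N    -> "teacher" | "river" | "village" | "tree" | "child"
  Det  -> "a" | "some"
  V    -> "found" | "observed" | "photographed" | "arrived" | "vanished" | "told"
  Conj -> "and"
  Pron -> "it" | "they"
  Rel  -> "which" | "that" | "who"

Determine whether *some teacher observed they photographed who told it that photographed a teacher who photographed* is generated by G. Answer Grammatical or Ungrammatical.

Ungrammatical

For S → NP VP, the only prefix that parses as NP is 'some teacher', but the remainder 'observed they photographed who told it that photographed a teacher who photographed' is not a VP under these rules.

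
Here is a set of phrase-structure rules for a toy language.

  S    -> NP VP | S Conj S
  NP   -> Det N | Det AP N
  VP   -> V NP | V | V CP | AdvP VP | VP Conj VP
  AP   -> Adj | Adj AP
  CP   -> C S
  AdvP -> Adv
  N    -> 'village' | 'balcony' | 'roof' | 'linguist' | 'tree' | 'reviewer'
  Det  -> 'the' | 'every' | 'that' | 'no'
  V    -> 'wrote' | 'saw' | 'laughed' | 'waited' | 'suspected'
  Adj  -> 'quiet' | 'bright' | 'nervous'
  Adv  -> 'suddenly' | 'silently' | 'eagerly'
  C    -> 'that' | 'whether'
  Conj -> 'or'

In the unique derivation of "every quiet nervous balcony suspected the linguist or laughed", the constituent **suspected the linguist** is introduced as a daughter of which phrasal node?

VP

[S [NP [Det every] [AP [Adj quiet] [AP [Adj nervous]]] [N balcony]] [VP [VP [V suspected] [NP [Det the] [N linguist]]] [Conj or] [VP [V laughed]]]]
The span 'suspected the linguist' is the VP node built by VP → V NP.
Its mother is the VP built by VP → VP Conj VP.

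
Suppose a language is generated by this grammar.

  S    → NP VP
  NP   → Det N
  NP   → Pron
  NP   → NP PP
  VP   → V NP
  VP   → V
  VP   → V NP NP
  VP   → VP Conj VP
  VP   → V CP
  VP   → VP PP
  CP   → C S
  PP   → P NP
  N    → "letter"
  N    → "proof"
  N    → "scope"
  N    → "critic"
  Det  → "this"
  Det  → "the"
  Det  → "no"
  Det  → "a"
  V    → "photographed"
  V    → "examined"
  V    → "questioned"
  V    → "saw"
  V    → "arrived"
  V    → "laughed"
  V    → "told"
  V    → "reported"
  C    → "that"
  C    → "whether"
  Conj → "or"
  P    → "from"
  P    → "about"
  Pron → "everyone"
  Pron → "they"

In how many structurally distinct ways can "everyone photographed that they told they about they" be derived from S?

Two of the 3 distinct bracketings:
[S [NP [Pron everyone]] [VP [V photographed] [CP [C that] [S [NP [Pron they]] [VP [V told] [NP [NP [Pron they]] [PP [P about] [NP [Pron they]]]]]]]]]
[S [NP [Pron everyone]] [VP [V photographed] [CP [C that] [S [NP [Pron they]] [VP [VP [V told] [NP [Pron they]]] [PP [P about] [NP [Pron they]]]]]]]]
The difference turns on whether NP → NP PP is used at the relevant span, versus an alternative expansion of NP.

3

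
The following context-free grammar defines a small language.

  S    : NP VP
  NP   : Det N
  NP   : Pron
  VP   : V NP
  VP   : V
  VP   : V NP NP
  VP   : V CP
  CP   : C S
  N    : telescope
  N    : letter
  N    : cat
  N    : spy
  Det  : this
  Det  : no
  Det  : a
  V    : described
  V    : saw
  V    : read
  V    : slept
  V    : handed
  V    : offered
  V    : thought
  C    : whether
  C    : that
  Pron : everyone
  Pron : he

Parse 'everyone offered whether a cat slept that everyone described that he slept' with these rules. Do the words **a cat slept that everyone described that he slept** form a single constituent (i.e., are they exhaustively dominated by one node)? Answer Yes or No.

[S [NP [Pron everyone]] [VP [V offered] [CP [C whether] [S [NP [Det a] [N cat]] [VP [V slept] [CP [C that] [S [NP [Pron everyone]] [VP [V described] [CP [C that] [S [NP [Pron he]] [VP [V slept]]]]]]]]]]]]
The words 'a cat slept that everyone described that he slept' are exhaustively dominated by a single S node (built by S → NP VP), so they form a constituent.

Yes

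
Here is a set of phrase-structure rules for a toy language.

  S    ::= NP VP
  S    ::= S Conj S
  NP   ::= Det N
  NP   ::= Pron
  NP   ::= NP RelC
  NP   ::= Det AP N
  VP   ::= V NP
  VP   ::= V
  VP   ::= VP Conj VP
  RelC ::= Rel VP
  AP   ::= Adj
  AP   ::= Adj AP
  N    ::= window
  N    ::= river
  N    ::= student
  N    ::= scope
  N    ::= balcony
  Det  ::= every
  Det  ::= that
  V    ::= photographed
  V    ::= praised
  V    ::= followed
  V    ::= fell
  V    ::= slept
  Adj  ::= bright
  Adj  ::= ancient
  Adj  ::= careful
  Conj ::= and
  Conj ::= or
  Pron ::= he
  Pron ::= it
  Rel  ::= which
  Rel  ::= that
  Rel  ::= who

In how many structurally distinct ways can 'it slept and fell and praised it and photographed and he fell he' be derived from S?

5

Two of the 5 distinct bracketings:
[S [S [NP [Pron it]] [VP [VP [V slept]] [Conj and] [VP [VP [V fell]] [Conj and] [VP [VP [V praised] [NP [Pron it]]] [Conj and] [VP [V photographed]]]]]] [Conj and] [S [NP [Pron he]] [VP [V fell] [NP [Pron he]]]]]
[S [S [NP [Pron it]] [VP [VP [V slept]] [Conj and] [VP [VP [VP [V fell]] [Conj and] [VP [V praised] [NP [Pron it]]]] [Conj and] [VP [V photographed]]]]] [Conj and] [S [NP [Pron he]] [VP [V fell] [NP [Pron he]]]]]
The trees differ in how a recursive rule is bracketed over the same span.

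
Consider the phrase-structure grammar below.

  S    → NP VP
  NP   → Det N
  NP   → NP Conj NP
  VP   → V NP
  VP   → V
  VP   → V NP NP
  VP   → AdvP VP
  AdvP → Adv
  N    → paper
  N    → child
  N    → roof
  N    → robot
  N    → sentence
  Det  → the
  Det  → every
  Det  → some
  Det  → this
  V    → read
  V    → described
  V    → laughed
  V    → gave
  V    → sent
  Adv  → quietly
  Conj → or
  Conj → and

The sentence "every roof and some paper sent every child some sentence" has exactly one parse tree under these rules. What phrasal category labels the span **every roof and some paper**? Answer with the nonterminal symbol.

[S [NP [NP [Det every] [N roof]] [Conj and] [NP [Det some] [N paper]]] [VP [V sent] [NP [Det every] [N child]] [NP [Det some] [N sentence]]]]
The span 'every roof and some paper' is the NP node built by NP → NP Conj NP.

NP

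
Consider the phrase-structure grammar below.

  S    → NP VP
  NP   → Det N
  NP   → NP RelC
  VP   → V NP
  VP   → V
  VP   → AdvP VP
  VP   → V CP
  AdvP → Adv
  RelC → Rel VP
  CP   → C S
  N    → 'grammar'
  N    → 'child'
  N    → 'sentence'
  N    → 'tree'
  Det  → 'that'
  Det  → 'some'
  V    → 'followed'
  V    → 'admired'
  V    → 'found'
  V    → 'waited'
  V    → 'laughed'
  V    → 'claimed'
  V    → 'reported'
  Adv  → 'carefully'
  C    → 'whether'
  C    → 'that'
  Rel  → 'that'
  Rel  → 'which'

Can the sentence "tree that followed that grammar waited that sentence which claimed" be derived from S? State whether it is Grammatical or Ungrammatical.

Ungrammatical

For S → NP VP, no prefix of the string parses as an NP.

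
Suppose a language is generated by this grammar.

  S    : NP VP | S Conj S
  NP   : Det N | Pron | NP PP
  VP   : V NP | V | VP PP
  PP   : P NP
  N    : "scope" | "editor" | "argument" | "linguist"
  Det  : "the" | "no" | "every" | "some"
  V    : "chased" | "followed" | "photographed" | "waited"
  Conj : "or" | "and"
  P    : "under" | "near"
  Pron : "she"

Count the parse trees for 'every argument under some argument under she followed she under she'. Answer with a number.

4

Two of the 4 distinct bracketings:
[S [NP [NP [Det every] [N argument]] [PP [P under] [NP [NP [Det some] [N argument]] [PP [P under] [NP [Pron she]]]]]] [VP [V followed] [NP [NP [Pron she]] [PP [P under] [NP [Pron she]]]]]]
[S [NP [NP [Det every] [N argument]] [PP [P under] [NP [NP [Det some] [N argument]] [PP [P under] [NP [Pron she]]]]]] [VP [VP [V followed] [NP [Pron she]]] [PP [P under] [NP [Pron she]]]]]
The difference turns on whether VP → VP PP is used at the relevant span, versus an alternative expansion of VP.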